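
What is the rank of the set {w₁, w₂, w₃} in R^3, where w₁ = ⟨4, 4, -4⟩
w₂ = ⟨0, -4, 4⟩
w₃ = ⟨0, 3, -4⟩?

Apply Gaussian elimination to the matrix whose rows are w₁, w₂, w₃.
Reduction leaves 3 leading entries, giving rank 3.

rank 3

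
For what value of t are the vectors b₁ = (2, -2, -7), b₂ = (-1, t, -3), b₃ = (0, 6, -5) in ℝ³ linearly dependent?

t = 44/5

The set is linearly dependent precisely when det[b₁; b₂; b₃] = 0.
Expanding, det = 88 - 10*t.
Setting this to zero gives t = 44/5.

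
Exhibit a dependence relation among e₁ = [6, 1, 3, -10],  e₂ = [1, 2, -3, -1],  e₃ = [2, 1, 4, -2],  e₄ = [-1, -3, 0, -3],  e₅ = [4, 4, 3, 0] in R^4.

e₁ - e₂ - 3e₄ - 2e₅ = 0

Row-reduce the matrix with e₁, e₂, e₃, e₄, e₅ as columns; the null space gives the coefficients.
A generator of the null space is (1, -1, 0, -3, -2).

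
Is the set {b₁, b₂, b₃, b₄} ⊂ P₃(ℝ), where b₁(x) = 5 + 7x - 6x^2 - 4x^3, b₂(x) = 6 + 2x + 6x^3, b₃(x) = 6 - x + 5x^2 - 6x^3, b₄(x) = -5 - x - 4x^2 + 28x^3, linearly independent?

linearly dependent

Write each element as a coordinate vector in ℝ⁴ using {1, x, …, x^3}.
The matrix [b₁|b₂|b₃|b₄] has determinant 0.
A zero determinant means the columns are linearly dependent.
Indeed b₁ - 2b₂ + 2b₃ + b₄ = 0.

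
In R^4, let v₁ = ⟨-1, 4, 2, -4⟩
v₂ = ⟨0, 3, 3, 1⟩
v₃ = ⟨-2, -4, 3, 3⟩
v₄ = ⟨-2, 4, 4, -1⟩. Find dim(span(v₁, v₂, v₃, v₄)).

dim = 4

Form the matrix with v₁, v₂, v₃, v₄ as columns and reduce.
There are 4 pivot columns, so rank = 4.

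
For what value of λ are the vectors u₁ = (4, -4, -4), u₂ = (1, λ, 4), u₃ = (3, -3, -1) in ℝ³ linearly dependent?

λ = -1

Place the vectors as rows of a 3×3 matrix; dependence ⇔ determinant zero.
Cofactor expansion gives det = 8*λ + 8.
This vanishes exactly when λ = -1.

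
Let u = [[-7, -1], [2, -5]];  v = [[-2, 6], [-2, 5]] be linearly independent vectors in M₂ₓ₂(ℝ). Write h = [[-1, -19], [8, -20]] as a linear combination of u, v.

Work in coordinates with respect to the standard basis {E₁₁, E₁₂, E₂₁, E₂₂}.
Set up the augmented matrix [u | v | h] and row-reduce.
Row-reducing the augmented matrix gives the unique coefficients (c₁, c₂) = (1, -3).

h = u - 3v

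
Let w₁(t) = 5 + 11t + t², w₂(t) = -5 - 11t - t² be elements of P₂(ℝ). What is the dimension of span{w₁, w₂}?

1

Represent each element by its coordinate vector in ℝ³.
Row-reduce the 2×3 matrix with these as rows.
Reduction leaves 1 leading entry, giving rank 1.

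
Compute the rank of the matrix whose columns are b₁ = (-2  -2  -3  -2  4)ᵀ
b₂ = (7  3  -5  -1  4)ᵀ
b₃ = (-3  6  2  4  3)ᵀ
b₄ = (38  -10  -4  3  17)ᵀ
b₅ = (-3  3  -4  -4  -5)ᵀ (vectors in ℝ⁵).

rank 4

Row-reduce the 5×5 matrix with these as rows.
The echelon form has 4 nonzero rows, so the rank is 4.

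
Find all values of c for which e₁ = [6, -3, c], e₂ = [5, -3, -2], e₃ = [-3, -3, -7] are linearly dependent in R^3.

Place the vectors as rows of a 3×3 matrix; dependence ⇔ determinant zero.
Expanding, det = -24*c - 33.
Solving -24*c - 33 = 0 yields c = -11/8.

c = -11/8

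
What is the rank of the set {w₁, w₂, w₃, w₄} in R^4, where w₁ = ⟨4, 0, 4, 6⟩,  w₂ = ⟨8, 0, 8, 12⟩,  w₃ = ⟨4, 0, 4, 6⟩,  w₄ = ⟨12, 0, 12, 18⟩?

Row-reduce the 4×4 matrix with these as rows.
Exactly 1 pivot survives; hence the rank is 1.

1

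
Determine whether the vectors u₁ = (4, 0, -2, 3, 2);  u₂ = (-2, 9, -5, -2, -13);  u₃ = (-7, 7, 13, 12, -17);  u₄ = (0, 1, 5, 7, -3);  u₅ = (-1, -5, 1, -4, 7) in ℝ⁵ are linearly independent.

linearly dependent

Place the vectors as rows of a 5×5 matrix and reduce to echelon form.
The reduction yields 3 nonzero rows, so the rank is 3.
Since rank 3 < 5, the set is linearly dependent.
Indeed 3u₁ - u₂ + 2u₃ - 5u₄ = 0.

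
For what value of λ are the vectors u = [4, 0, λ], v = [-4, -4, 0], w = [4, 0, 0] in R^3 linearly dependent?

λ = 0

The vectors are dependent exactly when the determinant of the matrix with rows u, v, w vanishes.
Cofactor expansion gives det = 16*λ.
Solving 16*λ = 0 yields λ = 0.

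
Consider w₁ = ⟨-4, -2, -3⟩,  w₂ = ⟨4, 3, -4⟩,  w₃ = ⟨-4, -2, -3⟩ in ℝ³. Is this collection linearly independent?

The matrix [w₁|w₂|w₃] has determinant 0.
A zero determinant means the columns are linearly dependent.

linearly dependent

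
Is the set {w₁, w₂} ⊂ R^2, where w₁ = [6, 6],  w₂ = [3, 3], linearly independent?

One vector is a scalar multiple of another, so the set is dependent.

linearly dependent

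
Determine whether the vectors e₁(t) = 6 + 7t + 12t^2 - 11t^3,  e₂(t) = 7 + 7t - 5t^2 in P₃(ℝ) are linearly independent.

Take coordinates with respect to the standard basis {1, t, …, t^3}.
Row-reduce the matrix whose columns are e₁, e₂.
The reduction yields 2 nonzero rows, so the rank is 2.
Since rank = 2 (the number of vectors), the set is linearly independent.

linearly independent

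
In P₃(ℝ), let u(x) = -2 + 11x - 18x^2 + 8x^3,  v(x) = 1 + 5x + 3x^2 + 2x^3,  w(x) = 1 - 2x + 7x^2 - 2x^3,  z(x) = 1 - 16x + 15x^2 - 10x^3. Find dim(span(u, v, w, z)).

Use coordinates relative to {1, x, …, x^3}.
Apply Gaussian elimination to the matrix whose rows are u, v, w, z.
Exactly 2 pivots survive; hence the rank is 2.

2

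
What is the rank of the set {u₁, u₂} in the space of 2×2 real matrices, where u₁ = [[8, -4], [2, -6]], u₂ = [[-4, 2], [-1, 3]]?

rank 1

Use coordinates relative to {E₁₁, E₁₂, E₂₁, E₂₂}.
Row-reduce the 2×4 matrix with these as rows.
The echelon form has 1 nonzero row, so the rank is 1.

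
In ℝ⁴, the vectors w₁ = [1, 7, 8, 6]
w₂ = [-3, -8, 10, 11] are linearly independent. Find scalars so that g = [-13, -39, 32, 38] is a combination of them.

Since w₁, w₂ are independent, the coefficients expressing g are uniquely determined by a linear system.
Back-substitution yields (a₁, a₂) = (-1, 4).

g = -w₁ + 4w₂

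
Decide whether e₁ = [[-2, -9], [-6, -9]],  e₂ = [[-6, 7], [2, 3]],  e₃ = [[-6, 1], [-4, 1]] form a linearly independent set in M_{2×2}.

linearly independent

Write each element as a coordinate vector in ℝ⁴ using {E₁₁, E₁₂, E₂₁, E₂₂}.
Place the vectors as rows of a 3×4 matrix and reduce to echelon form.
The reduction yields 3 nonzero rows, so the rank is 3.
Since rank = 3 (the number of vectors), the set is linearly independent.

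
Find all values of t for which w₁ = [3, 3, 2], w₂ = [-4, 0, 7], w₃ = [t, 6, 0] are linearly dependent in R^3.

Dependence holds iff the 3×3 matrix [w₁ w₂ w₃] is singular.
The determinant works out to 21*t - 174.
Solving 21*t - 174 = 0 yields t = 58/7.

t = 58/7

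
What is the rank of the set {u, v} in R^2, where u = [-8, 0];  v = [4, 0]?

Put the 2×2 matrix [u|v] into echelon form.
There is 1 pivot column, so rank = 1.

1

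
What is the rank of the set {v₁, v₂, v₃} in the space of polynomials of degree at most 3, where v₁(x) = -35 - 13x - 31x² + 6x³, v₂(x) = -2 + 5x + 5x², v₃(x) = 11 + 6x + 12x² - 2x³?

Represent each element by its coordinate vector in ℝ⁴.
Form the matrix with v₁, v₂, v₃ as columns and reduce.
The echelon form has 2 nonzero rows, so the rank is 2.

2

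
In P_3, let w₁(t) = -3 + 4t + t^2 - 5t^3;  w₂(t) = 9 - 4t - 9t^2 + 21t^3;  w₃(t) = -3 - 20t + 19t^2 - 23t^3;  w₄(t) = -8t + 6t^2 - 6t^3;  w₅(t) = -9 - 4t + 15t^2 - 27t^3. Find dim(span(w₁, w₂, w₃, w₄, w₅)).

Use coordinates relative to {1, t, …, t^3}.
Apply Gaussian elimination to the matrix whose rows are w₁, w₂, w₃, w₄, w₅.
There are 2 pivot columns, so rank = 2.
(With 5 elements in a 4-dimensional space the rank is at most 4.)

dim = 2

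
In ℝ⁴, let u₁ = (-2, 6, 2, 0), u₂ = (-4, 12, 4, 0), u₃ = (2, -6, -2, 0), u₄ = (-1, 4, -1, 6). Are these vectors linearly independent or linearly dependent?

linearly dependent

One vector is a scalar multiple of another, so the set is dependent.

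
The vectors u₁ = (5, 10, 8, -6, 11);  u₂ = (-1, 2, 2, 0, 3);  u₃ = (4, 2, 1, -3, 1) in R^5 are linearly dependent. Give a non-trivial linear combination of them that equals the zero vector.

u₁ - 3u₂ - 2u₃ = 0

Set up α₁u₁ + … + α₃u₃ = 0 and solve the homogeneous system.
A generator of the null space is (1, -3, -2).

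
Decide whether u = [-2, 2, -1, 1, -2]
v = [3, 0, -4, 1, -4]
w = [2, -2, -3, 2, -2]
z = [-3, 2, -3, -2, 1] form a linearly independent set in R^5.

linearly independent

Place the vectors as rows of a 4×5 matrix and reduce to echelon form.
The reduction yields 4 nonzero rows, so the rank is 4.
Since rank = 4 (the number of vectors), the set is linearly independent.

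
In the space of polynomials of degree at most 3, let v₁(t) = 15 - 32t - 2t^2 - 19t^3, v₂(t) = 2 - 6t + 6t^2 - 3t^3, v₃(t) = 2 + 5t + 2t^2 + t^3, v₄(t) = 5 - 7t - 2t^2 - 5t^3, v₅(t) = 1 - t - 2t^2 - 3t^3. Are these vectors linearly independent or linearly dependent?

Write each element as a coordinate vector in ℝ⁴ using {1, t, …, t^3}.
There are 5 vectors in a 4-dimensional space, so they cannot be linearly independent.

linearly dependent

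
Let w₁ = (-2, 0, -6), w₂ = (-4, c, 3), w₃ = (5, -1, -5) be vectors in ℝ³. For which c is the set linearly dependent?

c = 3/4

The vectors are dependent exactly when the determinant of the matrix with rows w₁, w₂, w₃ vanishes.
Expanding, det = 40*c - 30.
Setting this to zero gives c = 3/4.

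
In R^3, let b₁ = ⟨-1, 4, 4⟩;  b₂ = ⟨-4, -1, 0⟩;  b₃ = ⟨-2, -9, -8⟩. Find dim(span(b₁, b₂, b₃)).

Row-reduce the 3×3 matrix with these as rows.
There are 2 pivot columns, so rank = 2.

dim = 2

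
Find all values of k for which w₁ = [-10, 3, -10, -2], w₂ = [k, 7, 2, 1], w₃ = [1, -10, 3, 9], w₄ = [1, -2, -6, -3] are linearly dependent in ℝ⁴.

k = -53/7

Place the vectors as rows of a 4×4 matrix; dependence ⇔ determinant zero.
Expanding, det = -483*k - 3657.
This vanishes exactly when k = -53/7.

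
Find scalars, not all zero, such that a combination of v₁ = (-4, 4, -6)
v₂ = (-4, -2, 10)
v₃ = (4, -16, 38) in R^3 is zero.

3v₁ - 2v₂ + v₃ = 0

Solve the homogeneous system with v₁, v₂, v₃ as columns by row-reducing the coefficient matrix.
A generator of the null space is (3, -2, 1).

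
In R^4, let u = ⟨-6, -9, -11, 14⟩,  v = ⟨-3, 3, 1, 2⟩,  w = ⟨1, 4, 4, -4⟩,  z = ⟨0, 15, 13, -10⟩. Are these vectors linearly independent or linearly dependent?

Place the vectors as rows of a 4×4 matrix and reduce to echelon form.
The reduction yields 2 nonzero rows, so the rank is 2.
Since rank 2 < 4, the set is linearly dependent.

linearly dependent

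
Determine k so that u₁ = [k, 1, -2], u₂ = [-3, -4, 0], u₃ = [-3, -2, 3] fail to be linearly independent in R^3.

The vectors are dependent exactly when the determinant of the matrix with rows u₁, u₂, u₃ vanishes.
Cofactor expansion gives det = 21 - 12*k.
This vanishes exactly when k = 7/4.

k = 7/4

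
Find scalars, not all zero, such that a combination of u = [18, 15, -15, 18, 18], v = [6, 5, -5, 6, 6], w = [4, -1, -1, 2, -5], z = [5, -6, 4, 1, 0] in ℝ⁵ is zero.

Write the vectors as columns of a matrix and find a nonzero vector in its null space.
A generator of the null space is (1, -3, 0, 0).

u - 3v = 0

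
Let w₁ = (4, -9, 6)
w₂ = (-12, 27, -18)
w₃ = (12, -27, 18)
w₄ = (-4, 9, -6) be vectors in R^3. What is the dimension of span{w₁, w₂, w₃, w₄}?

Form the matrix with w₁, w₂, w₃, w₄ as columns and reduce.
There is 1 pivot column, so rank = 1.
(With 4 elements in a 3-dimensional space the rank is at most 3.)

1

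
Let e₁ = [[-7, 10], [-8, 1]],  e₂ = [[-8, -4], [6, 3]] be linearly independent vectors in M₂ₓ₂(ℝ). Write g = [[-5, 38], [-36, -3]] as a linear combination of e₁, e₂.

g = 3e₁ - 2e₂

Work in coordinates with respect to the standard basis {E₁₁, E₁₂, E₂₁, E₂₂}.
Solve the system with e₁, e₂ as columns and g as the right-hand side.
Row-reducing the augmented matrix gives the unique coefficients (α₁, α₂) = (3, -2).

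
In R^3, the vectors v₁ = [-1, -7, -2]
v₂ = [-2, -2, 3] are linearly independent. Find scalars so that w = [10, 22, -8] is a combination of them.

Solve the system with v₁, v₂ as columns and w as the right-hand side.
Back-substitution yields (a₁, a₂) = (-2, -4).

w = -2v₁ - 4v₂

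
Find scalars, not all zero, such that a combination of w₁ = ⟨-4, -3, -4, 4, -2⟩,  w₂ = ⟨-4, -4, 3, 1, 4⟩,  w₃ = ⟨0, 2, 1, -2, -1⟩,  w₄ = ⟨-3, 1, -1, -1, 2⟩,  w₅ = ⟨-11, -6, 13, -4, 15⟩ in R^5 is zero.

w₁ - 3w₂ - w₃ - w₄ + w₅ = 0

Set up α₁w₁ + … + α₅w₅ = 0 and solve the homogeneous system.
The free variable yields coefficients (1, -3, -1, -1, 1) (any nonzero multiple also works).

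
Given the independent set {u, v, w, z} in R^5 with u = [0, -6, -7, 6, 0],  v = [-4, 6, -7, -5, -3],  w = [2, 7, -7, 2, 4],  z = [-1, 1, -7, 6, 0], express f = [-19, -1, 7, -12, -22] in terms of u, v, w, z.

f = -2u + 2v - 4w + 3z

Solve the system with u, v, w, z as columns and f as the right-hand side.
The system has the unique solution (a₁, …, a₄) = (-2, 2, -4, 3).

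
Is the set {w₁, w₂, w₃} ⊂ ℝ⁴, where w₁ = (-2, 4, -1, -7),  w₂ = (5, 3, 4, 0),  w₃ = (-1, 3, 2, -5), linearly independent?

Place the vectors as rows of a 3×4 matrix and reduce to echelon form.
The reduction yields 3 nonzero rows, so the rank is 3.
Since rank = 3 (the number of vectors), the set is linearly independent.

linearly independent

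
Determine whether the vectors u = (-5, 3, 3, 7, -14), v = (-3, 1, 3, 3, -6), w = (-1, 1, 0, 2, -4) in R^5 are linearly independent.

linearly dependent

Row-reduce the matrix whose columns are u, v, w.
The reduction yields 2 nonzero rows, so the rank is 2.
Since rank 2 < 3, the set is linearly dependent.
Indeed u - v - 2w = 0.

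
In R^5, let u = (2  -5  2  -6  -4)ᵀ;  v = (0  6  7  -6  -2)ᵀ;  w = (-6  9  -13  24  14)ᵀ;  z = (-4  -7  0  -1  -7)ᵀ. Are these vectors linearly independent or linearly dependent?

linearly dependent

Place the vectors as rows of a 4×5 matrix and reduce to echelon form.
The reduction yields 3 nonzero rows, so the rank is 3.
Since rank 3 < 4, the set is linearly dependent.
Indeed 3u + v + w = 0.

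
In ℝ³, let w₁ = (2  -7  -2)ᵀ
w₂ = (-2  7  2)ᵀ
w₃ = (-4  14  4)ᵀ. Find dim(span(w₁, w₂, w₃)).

Row-reduce the 3×3 matrix with these as rows.
Reduction leaves 1 leading entry, giving rank 1.

dim = 1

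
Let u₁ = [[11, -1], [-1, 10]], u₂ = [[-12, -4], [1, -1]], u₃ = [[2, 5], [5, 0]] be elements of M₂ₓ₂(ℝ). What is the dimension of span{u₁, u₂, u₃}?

Pass to coordinate vectors with respect to the basis {E₁₁, E₁₂, E₂₁, E₂₂}.
Form the matrix with u₁, u₂, u₃ as columns and reduce.
Reduction leaves 3 leading entries, giving rank 3.

3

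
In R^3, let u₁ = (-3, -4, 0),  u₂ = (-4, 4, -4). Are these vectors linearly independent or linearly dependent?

linearly independent

Row-reduce the matrix whose columns are u₁, u₂.
The reduction yields 2 nonzero rows, so the rank is 2.
Since rank = 2 (the number of vectors), the set is linearly independent.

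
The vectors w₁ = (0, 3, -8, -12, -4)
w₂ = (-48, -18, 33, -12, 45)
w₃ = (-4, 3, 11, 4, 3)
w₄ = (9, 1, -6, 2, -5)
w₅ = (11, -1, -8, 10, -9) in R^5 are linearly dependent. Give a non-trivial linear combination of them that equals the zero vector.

3w₁ + w₂ + 3w₃ + 3w₄ + 3w₅ = 0

Write the vectors as columns of a matrix and find a nonzero vector in its null space.
One solution (up to scaling) is (3, 1, 3, 3, 3).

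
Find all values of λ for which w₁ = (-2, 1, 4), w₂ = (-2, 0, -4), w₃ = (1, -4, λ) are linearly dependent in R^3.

λ = -30

The vectors are dependent exactly when the determinant of the matrix with rows w₁, w₂, w₃ vanishes.
The determinant works out to 2*λ + 60.
Setting this to zero gives λ = -30.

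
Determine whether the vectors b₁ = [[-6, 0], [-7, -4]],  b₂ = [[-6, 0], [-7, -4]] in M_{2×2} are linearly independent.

linearly dependent

Take coordinates with respect to the standard basis {E₁₁, E₁₂, E₂₁, E₂₂}.
Two of the vectors are equal, giving an immediate dependence.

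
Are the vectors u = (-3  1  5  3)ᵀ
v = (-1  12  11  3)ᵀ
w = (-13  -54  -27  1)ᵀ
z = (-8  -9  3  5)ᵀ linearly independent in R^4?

The matrix [u|v|w|z] has determinant 0.
A zero determinant means the columns are linearly dependent.
Indeed 3v + w - 2z = 0.

linearly dependent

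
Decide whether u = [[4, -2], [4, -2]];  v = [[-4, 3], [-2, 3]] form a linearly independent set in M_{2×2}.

Write each element as a coordinate vector in ℝ⁴ using {E₁₁, E₁₂, E₂₁, E₂₂}.
Place the vectors as rows of a 2×4 matrix and reduce to echelon form.
The reduction yields 2 nonzero rows, so the rank is 2.
Since rank = 2 (the number of vectors), the set is linearly independent.

linearly independent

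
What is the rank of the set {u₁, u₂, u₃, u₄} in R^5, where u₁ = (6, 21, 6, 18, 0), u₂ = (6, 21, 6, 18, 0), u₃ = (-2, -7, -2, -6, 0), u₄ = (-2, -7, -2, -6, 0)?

1

Put the 5×4 matrix [u₁|u₂|u₃|u₄] into echelon form.
There is 1 pivot column, so rank = 1.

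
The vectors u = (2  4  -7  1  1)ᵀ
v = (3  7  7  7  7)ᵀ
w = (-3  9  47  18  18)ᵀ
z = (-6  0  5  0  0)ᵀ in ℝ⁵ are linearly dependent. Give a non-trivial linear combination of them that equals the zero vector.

Row-reduce the matrix with u, v, w, z as columns; the null space gives the coefficients.
One solution (up to scaling) is (3, -3, 1, -1).

3u - 3v + w - z = 0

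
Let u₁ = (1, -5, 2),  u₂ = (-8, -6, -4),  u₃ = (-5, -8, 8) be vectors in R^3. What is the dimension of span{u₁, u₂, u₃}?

3

Put the 3×3 matrix [u₁|u₂|u₃] into echelon form.
There are 3 pivot columns, so rank = 3.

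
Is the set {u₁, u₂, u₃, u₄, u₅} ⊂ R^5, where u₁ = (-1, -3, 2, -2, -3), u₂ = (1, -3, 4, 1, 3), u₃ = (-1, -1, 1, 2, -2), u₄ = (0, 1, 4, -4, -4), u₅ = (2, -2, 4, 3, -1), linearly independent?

linearly independent

Form the 5×5 matrix with these as columns; its determinant is 963.
A nonzero determinant means the columns are linearly independent.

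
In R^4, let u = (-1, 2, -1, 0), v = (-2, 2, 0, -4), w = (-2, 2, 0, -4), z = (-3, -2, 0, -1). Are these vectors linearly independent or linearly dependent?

linearly dependent

Two of the vectors are equal, giving an immediate dependence.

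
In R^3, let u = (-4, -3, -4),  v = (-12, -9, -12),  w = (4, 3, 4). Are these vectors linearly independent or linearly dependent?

linearly dependent

Place the vectors as rows of a 3×3 matrix and reduce to echelon form.
The reduction yields 1 nonzero row, so the rank is 1.
Since rank 1 < 3, the set is linearly dependent.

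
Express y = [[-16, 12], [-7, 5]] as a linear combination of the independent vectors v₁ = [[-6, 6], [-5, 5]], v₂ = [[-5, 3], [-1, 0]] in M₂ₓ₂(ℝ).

y = v₁ + 2v₂

Identify each element with its coordinate vector in ℝ⁴ via {E₁₁, E₁₂, E₂₁, E₂₂}.
Since v₁, v₂ are independent, the coefficients expressing y are uniquely determined by a linear system.
Row-reducing the augmented matrix gives the unique coefficients (a₁, a₂) = (1, 2).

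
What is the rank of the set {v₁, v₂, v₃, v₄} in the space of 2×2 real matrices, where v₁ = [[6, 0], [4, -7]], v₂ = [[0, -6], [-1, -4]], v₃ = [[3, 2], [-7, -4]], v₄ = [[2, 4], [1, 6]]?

Represent each element by its coordinate vector in ℝ⁴.
Form the matrix with v₁, v₂, v₃, v₄ as columns and reduce.
Exactly 4 pivots survive; hence the rank is 4.

4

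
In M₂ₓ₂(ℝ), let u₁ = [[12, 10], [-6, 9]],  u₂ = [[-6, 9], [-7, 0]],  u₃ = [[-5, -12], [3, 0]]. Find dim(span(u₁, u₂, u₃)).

Represent each element by its coordinate vector in ℝ⁴.
Put the 4×3 matrix [u₁|u₂|u₃] into echelon form.
Exactly 3 pivots survive; hence the rank is 3.

3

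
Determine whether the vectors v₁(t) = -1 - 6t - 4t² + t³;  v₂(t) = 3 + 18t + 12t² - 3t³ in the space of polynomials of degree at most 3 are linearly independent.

Write each element as a coordinate vector in ℝ⁴ using {1, t, …, t³}.
Row-reduce the matrix whose columns are v₁, v₂.
The reduction yields 1 nonzero row, so the rank is 1.
Since rank 1 < 2, the set is linearly dependent.
Indeed 3v₁ + v₂ = 0.

linearly dependent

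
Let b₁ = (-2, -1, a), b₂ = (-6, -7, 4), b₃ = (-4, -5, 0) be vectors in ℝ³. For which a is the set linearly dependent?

Place the vectors as rows of a 3×3 matrix; dependence ⇔ determinant zero.
Expanding, det = 2*a - 24.
Setting this to zero gives a = 12.

a = 12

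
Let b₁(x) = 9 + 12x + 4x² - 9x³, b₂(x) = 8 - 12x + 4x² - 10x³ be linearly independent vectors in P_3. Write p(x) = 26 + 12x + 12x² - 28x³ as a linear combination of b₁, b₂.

Work in coordinates with respect to the standard basis {1, x, …, x³}.
Solve the system with b₁, b₂ as columns and p as the right-hand side.
Row-reducing the augmented matrix gives the unique coefficients (c₁, c₂) = (2, 1).

p = 2b₁ + b₂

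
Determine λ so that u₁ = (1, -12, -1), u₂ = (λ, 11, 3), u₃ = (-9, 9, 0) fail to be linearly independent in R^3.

λ = 22

The set is linearly dependent precisely when det[u₁; u₂; u₃] = 0.
Cofactor expansion gives det = 198 - 9*λ.
Solving 198 - 9*λ = 0 yields λ = 22.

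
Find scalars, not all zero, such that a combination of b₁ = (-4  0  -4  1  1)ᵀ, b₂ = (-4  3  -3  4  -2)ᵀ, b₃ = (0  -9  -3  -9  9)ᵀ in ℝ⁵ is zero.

3b₁ - 3b₂ - b₃ = 0

Row-reduce the matrix with b₁, b₂, b₃ as columns; the null space gives the coefficients.
One solution (up to scaling) is (3, -3, -1).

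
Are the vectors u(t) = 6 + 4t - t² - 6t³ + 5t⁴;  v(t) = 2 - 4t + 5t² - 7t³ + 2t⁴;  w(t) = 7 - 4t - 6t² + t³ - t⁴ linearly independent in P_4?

linearly independent

Write each element as a coordinate vector in ℝ⁵ using {1, t, …, t⁴}.
Place the vectors as rows of a 3×5 matrix and reduce to echelon form.
The reduction yields 3 nonzero rows, so the rank is 3.
Since rank = 3 (the number of vectors), the set is linearly independent.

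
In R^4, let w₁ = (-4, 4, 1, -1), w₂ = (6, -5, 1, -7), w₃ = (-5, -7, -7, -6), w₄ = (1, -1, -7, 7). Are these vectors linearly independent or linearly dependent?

linearly independent

The matrix [w₁|w₂|w₃|w₄] has determinant 2295.
A nonzero determinant means the columns are linearly independent.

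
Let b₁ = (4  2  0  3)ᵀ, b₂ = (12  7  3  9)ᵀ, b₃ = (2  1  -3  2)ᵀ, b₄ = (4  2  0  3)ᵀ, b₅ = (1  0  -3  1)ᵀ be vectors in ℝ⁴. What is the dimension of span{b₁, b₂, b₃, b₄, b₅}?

dim = 3

Form the matrix with b₁, b₂, b₃, b₄, b₅ as columns and reduce.
The echelon form has 3 nonzero rows, so the rank is 3.
(With 5 elements in a 4-dimensional space the rank is at most 4.)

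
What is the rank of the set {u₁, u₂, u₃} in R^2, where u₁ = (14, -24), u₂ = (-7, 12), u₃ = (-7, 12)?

1

Apply Gaussian elimination to the matrix whose rows are u₁, u₂, u₃.
Exactly 1 pivot survives; hence the rank is 1.
(With 3 elements in a 2-dimensional space the rank is at most 2.)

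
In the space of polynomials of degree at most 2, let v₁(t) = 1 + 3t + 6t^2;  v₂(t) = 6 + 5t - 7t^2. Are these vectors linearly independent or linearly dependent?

Write each element as a coordinate vector in ℝ³ using {1, t, t^2}.
Place the vectors as rows of a 2×3 matrix and reduce to echelon form.
The reduction yields 2 nonzero rows, so the rank is 2.
Since rank = 2 (the number of vectors), the set is linearly independent.

linearly independent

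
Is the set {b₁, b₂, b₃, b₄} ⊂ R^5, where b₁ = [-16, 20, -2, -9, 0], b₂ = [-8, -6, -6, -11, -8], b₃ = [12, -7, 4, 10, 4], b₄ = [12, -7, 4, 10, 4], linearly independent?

linearly dependent

Two of the vectors are equal, giving an immediate dependence.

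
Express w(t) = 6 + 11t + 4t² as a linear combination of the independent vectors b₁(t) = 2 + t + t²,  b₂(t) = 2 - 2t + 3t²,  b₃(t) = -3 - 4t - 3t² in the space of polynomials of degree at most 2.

Work in coordinates with respect to the standard basis {1, t, t²}.
Solve the system with b₁, b₂, b₃ as columns and w as the right-hand side.
Row-reducing the augmented matrix gives the unique coefficients (c₁, c₂, c₃) = (1, -1, -2).

w = b₁ - b₂ - 2b₃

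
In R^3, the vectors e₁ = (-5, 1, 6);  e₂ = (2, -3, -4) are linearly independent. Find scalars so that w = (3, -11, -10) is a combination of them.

Solve the system with e₁, e₂ as columns and w as the right-hand side.
Row-reducing the augmented matrix gives the unique coefficients (α₁, α₂) = (1, 4).

w = e₁ + 4e₂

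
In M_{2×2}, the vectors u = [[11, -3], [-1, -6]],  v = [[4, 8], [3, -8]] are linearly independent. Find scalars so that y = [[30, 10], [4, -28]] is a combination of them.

Work in coordinates with respect to the standard basis {E₁₁, E₁₂, E₂₁, E₂₂}.
Write y = c₁u + c₂v and equate components.
Row-reducing the augmented matrix gives the unique coefficients (c₁, c₂) = (2, 2).

y = 2u + 2v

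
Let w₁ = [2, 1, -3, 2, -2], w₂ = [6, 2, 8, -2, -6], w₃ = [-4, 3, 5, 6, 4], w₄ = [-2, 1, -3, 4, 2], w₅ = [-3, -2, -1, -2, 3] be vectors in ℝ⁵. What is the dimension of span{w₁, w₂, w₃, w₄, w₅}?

3

Apply Gaussian elimination to the matrix whose rows are w₁, w₂, w₃, w₄, w₅.
There are 3 pivot columns, so rank = 3.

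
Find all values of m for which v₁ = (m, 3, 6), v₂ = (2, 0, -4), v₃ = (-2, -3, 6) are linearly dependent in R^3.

The set is linearly dependent precisely when det[v₁; v₂; v₃] = 0.
The determinant works out to -12*m - 48.
This vanishes exactly when m = -4.

m = -4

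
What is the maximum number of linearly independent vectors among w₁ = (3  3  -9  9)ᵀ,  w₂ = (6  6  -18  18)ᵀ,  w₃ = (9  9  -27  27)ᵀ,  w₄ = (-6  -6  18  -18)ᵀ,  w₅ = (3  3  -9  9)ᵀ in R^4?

1

Row-reduce the 5×4 matrix with these as rows.
Reduction leaves 1 leading entry, giving rank 1.
(With 5 elements in a 4-dimensional space the rank is at most 4.)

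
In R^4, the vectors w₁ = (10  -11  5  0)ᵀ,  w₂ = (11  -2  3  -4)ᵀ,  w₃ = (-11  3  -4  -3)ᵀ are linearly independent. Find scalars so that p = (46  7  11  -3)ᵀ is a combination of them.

Since w₁, w₂, w₃ are independent, the coefficients expressing p are uniquely determined by a linear system.
Back-substitution yields (a₁, a₂, a₃) = (-2, 3, -3).

p = -2w₁ + 3w₂ - 3w₃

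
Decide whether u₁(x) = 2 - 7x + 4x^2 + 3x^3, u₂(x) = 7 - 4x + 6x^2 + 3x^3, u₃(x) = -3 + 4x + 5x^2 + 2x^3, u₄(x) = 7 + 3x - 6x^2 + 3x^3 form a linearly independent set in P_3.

Write each element as a coordinate vector in ℝ⁴ using {1, x, …, x^3}.
Row-reduce the matrix whose columns are u₁, u₂, u₃, u₄.
The reduction yields 4 nonzero rows, so the rank is 4.
Since rank = 4 (the number of vectors), the set is linearly independent.

linearly independent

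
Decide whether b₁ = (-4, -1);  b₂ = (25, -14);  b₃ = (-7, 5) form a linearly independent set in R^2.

There are 3 vectors in a 2-dimensional space, so they cannot be linearly independent.

linearly dependent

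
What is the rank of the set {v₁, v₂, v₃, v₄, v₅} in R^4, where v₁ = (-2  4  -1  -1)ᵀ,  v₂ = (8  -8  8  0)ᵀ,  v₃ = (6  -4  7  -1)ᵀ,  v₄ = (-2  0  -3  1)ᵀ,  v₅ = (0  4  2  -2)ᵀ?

rank 2

Row-reduce the 5×4 matrix with these as rows.
There are 2 pivot columns, so rank = 2.
(With 5 elements in a 4-dimensional space the rank is at most 4.)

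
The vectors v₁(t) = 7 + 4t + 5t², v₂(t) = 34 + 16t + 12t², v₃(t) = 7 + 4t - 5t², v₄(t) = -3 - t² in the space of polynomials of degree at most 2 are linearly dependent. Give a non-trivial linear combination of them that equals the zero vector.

Pass to coordinate vectors relative to the basis {1, t, t²}.
Set up α₁v₁ + … + α₄v₄ = 0 and solve the homogeneous system.
One solution (up to scaling) is (3, -1, 1, -2).

3v₁ - v₂ + v₃ - 2v₄ = 0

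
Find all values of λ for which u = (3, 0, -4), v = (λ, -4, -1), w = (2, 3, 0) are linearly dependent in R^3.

λ = -23/12

Place the vectors as rows of a 3×3 matrix; dependence ⇔ determinant zero.
Cofactor expansion gives det = -12*λ - 23.
This vanishes exactly when λ = -23/12.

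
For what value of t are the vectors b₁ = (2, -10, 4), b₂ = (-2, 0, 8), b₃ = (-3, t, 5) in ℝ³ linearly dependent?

t = 35/6

Dependence holds iff the 3×3 matrix [b₁ b₂ b₃] is singular.
Expanding, det = 140 - 24*t.
Solving 140 - 24*t = 0 yields t = 35/6.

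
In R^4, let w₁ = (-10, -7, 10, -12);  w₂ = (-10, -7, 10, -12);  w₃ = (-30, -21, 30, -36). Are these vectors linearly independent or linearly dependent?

linearly dependent

Row-reduce the matrix whose columns are w₁, w₂, w₃.
The reduction yields 1 nonzero row, so the rank is 1.
Since rank 1 < 3, the set is linearly dependent.
Indeed w₁ - w₂ = 0.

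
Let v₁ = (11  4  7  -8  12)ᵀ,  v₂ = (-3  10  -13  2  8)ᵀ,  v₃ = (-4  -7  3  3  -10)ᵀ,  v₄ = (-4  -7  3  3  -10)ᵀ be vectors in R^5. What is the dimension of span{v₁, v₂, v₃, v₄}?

dim = 2

Put the 5×4 matrix [v₁|v₂|v₃|v₄] into echelon form.
The echelon form has 2 nonzero rows, so the rank is 2.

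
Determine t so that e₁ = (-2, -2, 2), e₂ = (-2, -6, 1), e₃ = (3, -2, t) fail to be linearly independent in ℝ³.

The set is linearly dependent precisely when det[e₁; e₂; e₃] = 0.
Expanding, det = 8*t + 34.
This vanishes exactly when t = -17/4.

t = -17/4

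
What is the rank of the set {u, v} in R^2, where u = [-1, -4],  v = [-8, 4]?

rank 2

Form the matrix with u, v as columns and reduce.
There are 2 pivot columns, so rank = 2.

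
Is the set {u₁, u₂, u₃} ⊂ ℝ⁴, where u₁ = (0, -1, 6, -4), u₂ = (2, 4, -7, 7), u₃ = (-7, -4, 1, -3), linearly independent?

Row-reduce the matrix whose columns are u₁, u₂, u₃.
The reduction yields 3 nonzero rows, so the rank is 3.
Since rank = 3 (the number of vectors), the set is linearly independent.

linearly independent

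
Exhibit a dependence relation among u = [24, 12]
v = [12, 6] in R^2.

u - 2v = 0

Row-reduce the matrix with u, v as columns; the null space gives the coefficients.
One solution (up to scaling) is (1, -2).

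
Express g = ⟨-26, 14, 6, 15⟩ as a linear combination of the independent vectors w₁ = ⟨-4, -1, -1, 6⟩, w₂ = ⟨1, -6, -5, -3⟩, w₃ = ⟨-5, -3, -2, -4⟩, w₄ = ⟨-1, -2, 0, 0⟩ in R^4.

Since w₁, w₂, w₃, w₄ are independent, the coefficients expressing g are uniquely determined by a linear system.
The system has the unique solution (α₁, …, α₄) = (3, -3, 3, -4).

g = 3w₁ - 3w₂ + 3w₃ - 4w₄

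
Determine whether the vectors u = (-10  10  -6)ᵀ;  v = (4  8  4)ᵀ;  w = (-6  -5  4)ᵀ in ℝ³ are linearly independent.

Place the vectors as rows of a 3×3 matrix and reduce to echelon form.
The reduction yields 3 nonzero rows, so the rank is 3.
Since rank = 3 (the number of vectors), the set is linearly independent.

linearly independent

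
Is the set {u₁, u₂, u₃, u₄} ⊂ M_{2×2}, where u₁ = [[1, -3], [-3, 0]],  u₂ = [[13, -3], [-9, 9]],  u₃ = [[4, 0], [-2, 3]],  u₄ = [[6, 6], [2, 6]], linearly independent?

Write each element as a coordinate vector in ℝ⁴ using {E₁₁, E₁₂, E₂₁, E₂₂}.
Row-reduce the matrix whose columns are u₁, u₂, u₃, u₄.
The reduction yields 2 nonzero rows, so the rank is 2.
Since rank 2 < 4, the set is linearly dependent.

linearly dependent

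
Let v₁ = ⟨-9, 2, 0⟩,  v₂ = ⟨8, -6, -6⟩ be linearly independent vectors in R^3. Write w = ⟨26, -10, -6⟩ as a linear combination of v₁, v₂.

Solve the system with v₁, v₂ as columns and w as the right-hand side.
Back-substitution yields (a₁, a₂) = (-2, 1).

w = -2v₁ + v₂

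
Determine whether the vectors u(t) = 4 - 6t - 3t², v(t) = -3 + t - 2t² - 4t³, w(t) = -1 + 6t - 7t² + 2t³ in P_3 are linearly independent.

Take coordinates with respect to the standard basis {1, t, …, t³}.
Row-reduce the matrix whose columns are u, v, w.
The reduction yields 3 nonzero rows, so the rank is 3.
Since rank = 3 (the number of vectors), the set is linearly independent.

linearly independent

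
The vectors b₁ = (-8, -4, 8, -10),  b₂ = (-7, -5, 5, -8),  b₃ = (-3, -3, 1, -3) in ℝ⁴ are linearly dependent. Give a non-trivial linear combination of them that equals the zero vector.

Row-reduce the matrix with b₁, b₂, b₃ as columns; the null space gives the coefficients.
The free variable yields coefficients (1, -2, 2) (any nonzero multiple also works).

b₁ - 2b₂ + 2b₃ = 0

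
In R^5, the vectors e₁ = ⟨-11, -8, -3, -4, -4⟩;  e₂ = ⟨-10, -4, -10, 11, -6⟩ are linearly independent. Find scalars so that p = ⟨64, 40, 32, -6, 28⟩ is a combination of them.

Since e₁, e₂ are independent, the coefficients expressing p are uniquely determined by a linear system.
Row-reducing the augmented matrix gives the unique coefficients (α₁, α₂) = (-4, -2).

p = -4e₁ - 2e₂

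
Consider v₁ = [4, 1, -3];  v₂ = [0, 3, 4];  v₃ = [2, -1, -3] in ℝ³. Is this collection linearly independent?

Row-reduce the matrix whose columns are v₁, v₂, v₃.
The reduction yields 3 nonzero rows, so the rank is 3.
Since rank = 3 (the number of vectors), the set is linearly independent.

linearly independent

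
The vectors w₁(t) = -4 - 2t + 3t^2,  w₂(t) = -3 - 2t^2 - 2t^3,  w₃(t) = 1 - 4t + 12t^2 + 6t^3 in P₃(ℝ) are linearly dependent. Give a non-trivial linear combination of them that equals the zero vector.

Take coordinates with respect to {1, t, …, t^3}.
Write the vectors as columns of a matrix and find a nonzero vector in its null space.
One solution (up to scaling) is (2, -3, -1).

2w₁ - 3w₂ - w₃ = 0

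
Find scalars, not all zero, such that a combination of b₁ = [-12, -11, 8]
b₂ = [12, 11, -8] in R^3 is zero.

Write the vectors as columns of a matrix and find a nonzero vector in its null space.
The free variable yields coefficients (1, 1) (any nonzero multiple also works).

b₁ + b₂ = 0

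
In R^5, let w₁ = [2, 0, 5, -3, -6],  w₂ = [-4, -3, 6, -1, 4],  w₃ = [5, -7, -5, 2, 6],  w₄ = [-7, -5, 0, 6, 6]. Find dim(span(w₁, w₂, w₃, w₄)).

dim = 4

Form the matrix with w₁, w₂, w₃, w₄ as columns and reduce.
The echelon form has 4 nonzero rows, so the rank is 4.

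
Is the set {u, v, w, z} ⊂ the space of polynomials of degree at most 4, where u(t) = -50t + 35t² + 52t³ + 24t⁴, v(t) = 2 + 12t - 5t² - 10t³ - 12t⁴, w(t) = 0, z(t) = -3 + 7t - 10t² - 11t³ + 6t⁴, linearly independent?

Write each element as a coordinate vector in ℝ⁵ using {1, t, …, t⁴}.
One of the vectors is the zero vector, so the set is linearly dependent.

linearly dependent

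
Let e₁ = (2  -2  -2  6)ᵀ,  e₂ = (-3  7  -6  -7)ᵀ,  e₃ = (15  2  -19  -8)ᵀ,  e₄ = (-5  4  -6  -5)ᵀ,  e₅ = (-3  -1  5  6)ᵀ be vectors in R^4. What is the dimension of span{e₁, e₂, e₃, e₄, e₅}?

4

Row-reduce the 5×4 matrix with these as rows.
The echelon form has 4 nonzero rows, so the rank is 4.
(With 5 elements in a 4-dimensional space the rank is at most 4.)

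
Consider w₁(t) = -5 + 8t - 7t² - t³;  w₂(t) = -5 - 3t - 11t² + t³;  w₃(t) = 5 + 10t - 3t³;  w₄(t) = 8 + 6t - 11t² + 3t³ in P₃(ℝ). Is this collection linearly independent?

Write each element as a coordinate vector in ℝ⁴ using {1, t, …, t³}.
The matrix [w₁|w₂|w₃|w₄] has determinant -4751.
A nonzero determinant means the columns are linearly independent.

linearly independent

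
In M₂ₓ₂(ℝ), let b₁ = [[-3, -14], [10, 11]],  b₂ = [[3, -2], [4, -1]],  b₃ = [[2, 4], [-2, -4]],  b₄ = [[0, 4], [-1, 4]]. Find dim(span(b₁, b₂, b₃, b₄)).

Pass to coordinate vectors with respect to the basis {E₁₁, E₁₂, E₂₁, E₂₂}.
Row-reduce the 4×4 matrix with these as rows.
The echelon form has 3 nonzero rows, so the rank is 3.

dim = 3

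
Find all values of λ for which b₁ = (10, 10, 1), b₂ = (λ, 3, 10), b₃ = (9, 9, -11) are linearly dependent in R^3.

λ = 3

The vectors are dependent exactly when the determinant of the matrix with rows b₁, b₂, b₃ vanishes.
Expanding, det = 119*λ - 357.
Solving 119*λ - 357 = 0 yields λ = 3.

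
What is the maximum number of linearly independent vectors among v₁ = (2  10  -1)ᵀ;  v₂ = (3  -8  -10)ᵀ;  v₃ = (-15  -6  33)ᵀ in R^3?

Put the 3×3 matrix [v₁|v₂|v₃] into echelon form.
Exactly 2 pivots survive; hence the rank is 2.

2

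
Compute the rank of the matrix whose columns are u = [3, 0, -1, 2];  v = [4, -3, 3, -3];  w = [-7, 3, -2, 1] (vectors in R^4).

Put the 4×3 matrix [u|v|w] into echelon form.
Exactly 2 pivots survive; hence the rank is 2.

2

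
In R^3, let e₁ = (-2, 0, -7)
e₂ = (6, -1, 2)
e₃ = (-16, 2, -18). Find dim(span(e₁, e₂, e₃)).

dim = 2

Form the matrix with e₁, e₂, e₃ as columns and reduce.
The echelon form has 2 nonzero rows, so the rank is 2.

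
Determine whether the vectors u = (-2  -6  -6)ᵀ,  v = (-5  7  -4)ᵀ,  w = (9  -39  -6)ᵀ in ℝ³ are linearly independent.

Form the 3×3 matrix with these as columns; its determinant is 0.
A zero determinant means the columns are linearly dependent.

linearly dependent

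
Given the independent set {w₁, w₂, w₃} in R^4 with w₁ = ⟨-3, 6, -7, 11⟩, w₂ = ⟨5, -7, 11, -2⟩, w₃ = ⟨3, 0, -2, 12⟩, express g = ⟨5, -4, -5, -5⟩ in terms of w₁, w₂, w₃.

g = -3w₁ - 2w₂ + 2w₃

Set up the augmented matrix [w₁ | w₂ | w₃ | g] and row-reduce.
Row-reducing the augmented matrix gives the unique coefficients (α₁, α₂, α₃) = (-3, -2, 2).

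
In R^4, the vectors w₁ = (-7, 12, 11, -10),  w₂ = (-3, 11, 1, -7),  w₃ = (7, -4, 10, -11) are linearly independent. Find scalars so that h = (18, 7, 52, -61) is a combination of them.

Solve the system with w₁, w₂, w₃ as columns and h as the right-hand side.
The system has the unique solution (α₁, α₂, α₃) = (1, 1, 4).

h = w₁ + w₂ + 4w₃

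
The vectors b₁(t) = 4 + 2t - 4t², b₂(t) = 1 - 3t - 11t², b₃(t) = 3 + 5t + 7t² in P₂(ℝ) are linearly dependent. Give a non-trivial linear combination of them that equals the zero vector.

Pass to coordinate vectors relative to the basis {1, t, t²}.
Solve the homogeneous system with b₁, b₂, b₃ as columns by row-reducing the coefficient matrix.
One solution (up to scaling) is (1, -1, -1).

b₁ - b₂ - b₃ = 0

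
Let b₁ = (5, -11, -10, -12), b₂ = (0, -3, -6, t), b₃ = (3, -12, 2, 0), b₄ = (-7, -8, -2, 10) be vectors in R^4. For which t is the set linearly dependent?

t = -23/6

Dependence holds iff the 4×4 matrix [b₁ b₂ b₃ b₄] is singular.
Expanding, det = 1368*t + 5244.
This vanishes exactly when t = -23/6.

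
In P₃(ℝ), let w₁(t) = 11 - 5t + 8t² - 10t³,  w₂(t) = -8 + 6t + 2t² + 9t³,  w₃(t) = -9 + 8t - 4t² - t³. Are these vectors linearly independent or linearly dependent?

Write each element as a coordinate vector in ℝ⁴ using {1, t, …, t³}.
Row-reduce the matrix whose columns are w₁, w₂, w₃.
The reduction yields 3 nonzero rows, so the rank is 3.
Since rank = 3 (the number of vectors), the set is linearly independent.

linearly independent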